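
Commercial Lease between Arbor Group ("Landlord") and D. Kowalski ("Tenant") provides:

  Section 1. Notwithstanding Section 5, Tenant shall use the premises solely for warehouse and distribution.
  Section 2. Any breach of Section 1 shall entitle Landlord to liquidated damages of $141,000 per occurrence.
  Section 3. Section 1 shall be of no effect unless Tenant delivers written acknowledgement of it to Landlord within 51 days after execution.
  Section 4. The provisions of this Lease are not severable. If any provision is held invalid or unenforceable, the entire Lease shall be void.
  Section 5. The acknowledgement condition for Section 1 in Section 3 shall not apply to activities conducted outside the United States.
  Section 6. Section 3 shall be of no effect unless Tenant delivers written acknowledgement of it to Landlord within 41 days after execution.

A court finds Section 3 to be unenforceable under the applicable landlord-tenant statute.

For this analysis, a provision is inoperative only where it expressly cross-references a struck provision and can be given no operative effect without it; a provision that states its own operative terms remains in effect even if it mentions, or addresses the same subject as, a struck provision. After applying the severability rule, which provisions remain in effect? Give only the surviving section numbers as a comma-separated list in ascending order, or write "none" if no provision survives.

none

Section 3 is struck. Section 5 does nothing except set the carve-out from the acknowledgement condition for Section 1 by reference to Section 3; with Section 3 gone it has no independent effect and is inoperative. The only function of Section 6 is the acknowledgement condition for Section 3, so it cannot stand once Section 3 is removed. Section 4 provides that the Lease is not severable, so the invalidity of any one provision voids the entire Lease. No provision of the Lease survives.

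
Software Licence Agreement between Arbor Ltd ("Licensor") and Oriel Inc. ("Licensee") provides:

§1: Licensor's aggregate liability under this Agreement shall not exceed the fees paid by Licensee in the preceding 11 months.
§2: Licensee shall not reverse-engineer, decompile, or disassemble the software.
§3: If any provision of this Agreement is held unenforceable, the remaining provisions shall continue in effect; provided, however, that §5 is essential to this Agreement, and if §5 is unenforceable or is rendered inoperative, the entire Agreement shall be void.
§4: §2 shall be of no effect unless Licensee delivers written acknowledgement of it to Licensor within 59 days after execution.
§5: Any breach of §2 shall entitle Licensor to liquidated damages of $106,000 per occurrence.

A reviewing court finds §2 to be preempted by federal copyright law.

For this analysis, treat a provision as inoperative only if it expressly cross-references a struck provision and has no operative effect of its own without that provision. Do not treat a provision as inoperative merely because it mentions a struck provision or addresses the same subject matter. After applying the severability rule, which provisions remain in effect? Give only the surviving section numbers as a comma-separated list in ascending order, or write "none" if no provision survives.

none

§2 is struck. The only function of §4 is the acknowledgement condition for §2, so it cannot stand once §2 is removed. §5 operates only by reference to §2, so it falls with §2. §3 makes §5 an essential term, and §5 has been rendered inoperative by the cascade; under §3, the entire Agreement is therefore void. No provision of the Agreement survives.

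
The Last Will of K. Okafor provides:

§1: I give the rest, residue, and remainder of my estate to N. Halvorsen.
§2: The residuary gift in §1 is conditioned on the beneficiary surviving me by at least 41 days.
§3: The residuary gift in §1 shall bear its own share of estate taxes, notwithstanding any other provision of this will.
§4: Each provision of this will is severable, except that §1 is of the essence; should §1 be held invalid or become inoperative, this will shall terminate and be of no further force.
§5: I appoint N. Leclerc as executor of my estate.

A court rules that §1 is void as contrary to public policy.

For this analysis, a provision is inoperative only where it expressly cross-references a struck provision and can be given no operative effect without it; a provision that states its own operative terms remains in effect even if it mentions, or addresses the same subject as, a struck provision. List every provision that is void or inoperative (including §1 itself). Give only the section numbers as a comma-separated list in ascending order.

§1 is struck. §2 operates only by reference to §1, so it falls with §1. §3 has no operative effect of its own apart from §1 and is therefore inoperative. §4 makes §1 an essential term, and §1 is the provision held invalid; under §4, the entire will is therefore void. No provision of the will survives.

1, 2, 3, 4, 5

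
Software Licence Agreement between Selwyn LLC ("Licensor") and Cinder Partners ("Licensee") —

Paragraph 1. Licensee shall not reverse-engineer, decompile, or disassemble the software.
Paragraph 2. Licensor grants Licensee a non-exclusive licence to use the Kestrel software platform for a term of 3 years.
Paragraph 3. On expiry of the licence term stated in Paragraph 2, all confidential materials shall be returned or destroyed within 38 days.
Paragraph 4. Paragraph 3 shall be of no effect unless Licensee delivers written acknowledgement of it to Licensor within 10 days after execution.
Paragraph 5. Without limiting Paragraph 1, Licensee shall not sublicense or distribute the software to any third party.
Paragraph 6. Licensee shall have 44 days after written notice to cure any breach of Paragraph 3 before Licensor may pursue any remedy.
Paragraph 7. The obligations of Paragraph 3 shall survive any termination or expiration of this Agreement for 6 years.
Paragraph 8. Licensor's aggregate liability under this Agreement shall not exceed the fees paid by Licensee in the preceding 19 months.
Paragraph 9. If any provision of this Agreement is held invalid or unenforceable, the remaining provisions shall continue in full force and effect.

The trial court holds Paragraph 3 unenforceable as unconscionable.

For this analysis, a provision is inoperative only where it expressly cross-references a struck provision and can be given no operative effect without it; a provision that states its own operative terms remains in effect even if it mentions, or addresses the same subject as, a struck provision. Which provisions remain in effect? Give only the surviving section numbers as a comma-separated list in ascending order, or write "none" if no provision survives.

1, 2, 5, 8, 9

Paragraph 3 is struck. Paragraph 4 operates only by reference to Paragraph 3, so it falls with Paragraph 3. The only function of Paragraph 6 is the cure period for breach of Paragraph 3, so it cannot stand once Paragraph 3 is removed. The only function of Paragraph 7 is the survival period for Paragraph 3, so it cannot stand once Paragraph 3 is removed. Paragraph 9 is a severability clause and preserves every provision that can still be given independent effect. Paragraph 1, Paragraph 2, Paragraph 5, Paragraph 8, and Paragraph 9 remain in effect.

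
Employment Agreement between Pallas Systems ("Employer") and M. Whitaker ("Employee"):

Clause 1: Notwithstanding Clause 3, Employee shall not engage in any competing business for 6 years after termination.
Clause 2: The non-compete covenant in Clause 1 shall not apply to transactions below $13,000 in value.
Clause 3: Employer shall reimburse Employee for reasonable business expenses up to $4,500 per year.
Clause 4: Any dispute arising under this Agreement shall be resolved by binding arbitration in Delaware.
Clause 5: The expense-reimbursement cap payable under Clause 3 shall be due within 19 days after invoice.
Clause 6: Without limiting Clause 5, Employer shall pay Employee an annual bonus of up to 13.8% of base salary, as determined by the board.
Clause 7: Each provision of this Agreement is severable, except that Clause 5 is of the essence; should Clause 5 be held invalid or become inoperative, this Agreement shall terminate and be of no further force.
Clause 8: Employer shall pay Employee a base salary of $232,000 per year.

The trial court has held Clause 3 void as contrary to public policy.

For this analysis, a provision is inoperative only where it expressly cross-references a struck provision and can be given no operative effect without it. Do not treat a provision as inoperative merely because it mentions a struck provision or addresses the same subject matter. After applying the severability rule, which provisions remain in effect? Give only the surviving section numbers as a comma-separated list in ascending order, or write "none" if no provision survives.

none

Clause 3 is struck. Clause 5 operates only by reference to Clause 3, so it falls with Clause 3. Clause 7 makes Clause 5 an essential term, and Clause 5 has been rendered inoperative by the cascade; under Clause 7, the entire Agreement is therefore void. No provision of the Agreement survives.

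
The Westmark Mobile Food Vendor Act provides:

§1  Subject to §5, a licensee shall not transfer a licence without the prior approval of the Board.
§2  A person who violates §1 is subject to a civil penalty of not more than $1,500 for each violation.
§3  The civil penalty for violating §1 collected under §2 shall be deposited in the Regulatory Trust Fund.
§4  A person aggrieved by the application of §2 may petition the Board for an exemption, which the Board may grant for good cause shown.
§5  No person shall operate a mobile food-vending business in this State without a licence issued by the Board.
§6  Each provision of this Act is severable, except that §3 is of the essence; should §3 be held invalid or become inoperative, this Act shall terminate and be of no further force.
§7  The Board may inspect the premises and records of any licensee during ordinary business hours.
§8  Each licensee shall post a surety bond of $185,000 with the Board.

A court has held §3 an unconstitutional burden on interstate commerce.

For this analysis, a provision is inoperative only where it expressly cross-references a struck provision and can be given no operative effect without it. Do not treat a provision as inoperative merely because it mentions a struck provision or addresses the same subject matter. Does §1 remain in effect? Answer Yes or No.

§3 is struck. No other provision's operative terms depend on §3. §6 makes §3 an essential term, and §3 is the provision held invalid; under §6, the entire Act is therefore void. No provision of the Act survives. §1 is among the inoperative provisions, so the answer is no.

No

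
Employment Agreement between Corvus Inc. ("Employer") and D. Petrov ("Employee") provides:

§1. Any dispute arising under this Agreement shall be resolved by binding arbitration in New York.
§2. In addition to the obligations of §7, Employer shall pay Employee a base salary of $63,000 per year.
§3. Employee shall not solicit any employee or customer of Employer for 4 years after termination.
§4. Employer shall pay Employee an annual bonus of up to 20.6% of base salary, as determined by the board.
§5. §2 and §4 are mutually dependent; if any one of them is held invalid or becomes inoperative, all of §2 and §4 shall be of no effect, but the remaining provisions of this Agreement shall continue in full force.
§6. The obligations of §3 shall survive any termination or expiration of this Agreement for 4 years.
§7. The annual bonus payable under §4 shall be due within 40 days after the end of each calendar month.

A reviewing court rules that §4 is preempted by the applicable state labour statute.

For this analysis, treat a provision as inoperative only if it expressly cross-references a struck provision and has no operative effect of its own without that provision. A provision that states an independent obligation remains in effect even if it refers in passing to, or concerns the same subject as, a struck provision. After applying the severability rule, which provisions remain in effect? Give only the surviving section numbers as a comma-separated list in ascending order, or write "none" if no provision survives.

1, 3, 5, 6

§4 is struck. §7 does nothing except set the payment deadline for the annual bonus by reference to §4; with §4 gone it has no independent effect and is inoperative. §5 declares §2 and §4 mutually dependent; since one of them has fallen, all of them are of no effect. That brings down §2 as well. The remainder continues in force under §5. The provisions still in force are §1, §3, §5, and §6.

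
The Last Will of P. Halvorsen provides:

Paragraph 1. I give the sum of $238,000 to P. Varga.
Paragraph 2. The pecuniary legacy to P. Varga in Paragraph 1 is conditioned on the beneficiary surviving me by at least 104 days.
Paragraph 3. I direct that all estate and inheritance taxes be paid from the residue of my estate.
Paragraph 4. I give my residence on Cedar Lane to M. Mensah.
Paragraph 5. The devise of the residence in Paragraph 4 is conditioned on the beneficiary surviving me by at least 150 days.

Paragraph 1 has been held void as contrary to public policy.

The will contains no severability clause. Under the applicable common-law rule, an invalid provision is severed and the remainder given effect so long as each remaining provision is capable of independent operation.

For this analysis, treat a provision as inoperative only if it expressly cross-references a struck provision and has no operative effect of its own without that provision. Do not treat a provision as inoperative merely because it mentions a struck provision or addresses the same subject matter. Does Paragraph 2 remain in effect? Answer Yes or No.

Paragraph 1 is struck. Paragraph 2 merely fixes the survivorship condition on Paragraph 1; with Paragraph 1 gone it has nothing to operate on and falls away. Under the stated default rule, only provisions that cannot operate independently fall away; the rest are enforced. That leaves Paragraph 3, Paragraph 4, and Paragraph 5 in effect. Paragraph 2 is among the inoperative provisions, so the answer is no.

No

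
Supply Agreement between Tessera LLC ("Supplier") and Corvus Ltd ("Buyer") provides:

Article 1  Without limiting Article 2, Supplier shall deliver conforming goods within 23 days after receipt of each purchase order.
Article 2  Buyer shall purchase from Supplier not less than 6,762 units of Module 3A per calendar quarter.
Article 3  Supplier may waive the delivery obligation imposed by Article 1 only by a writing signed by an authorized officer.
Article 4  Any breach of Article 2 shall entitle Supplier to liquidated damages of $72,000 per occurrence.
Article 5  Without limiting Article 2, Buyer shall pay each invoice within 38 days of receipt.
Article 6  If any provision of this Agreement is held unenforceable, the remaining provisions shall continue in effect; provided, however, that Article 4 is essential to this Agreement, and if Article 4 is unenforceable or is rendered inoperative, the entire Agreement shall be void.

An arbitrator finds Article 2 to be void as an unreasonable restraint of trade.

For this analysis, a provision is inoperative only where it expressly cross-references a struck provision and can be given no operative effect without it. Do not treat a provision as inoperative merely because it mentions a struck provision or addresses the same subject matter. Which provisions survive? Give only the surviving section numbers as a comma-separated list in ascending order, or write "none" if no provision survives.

none

Article 2 is struck. Article 4 has no operative effect of its own apart from Article 2 and is therefore inoperative. Article 6 makes Article 4 an essential term, and Article 4 has been rendered inoperative by the cascade; under Article 6, the entire Agreement is therefore void. No provision of the Agreement survives.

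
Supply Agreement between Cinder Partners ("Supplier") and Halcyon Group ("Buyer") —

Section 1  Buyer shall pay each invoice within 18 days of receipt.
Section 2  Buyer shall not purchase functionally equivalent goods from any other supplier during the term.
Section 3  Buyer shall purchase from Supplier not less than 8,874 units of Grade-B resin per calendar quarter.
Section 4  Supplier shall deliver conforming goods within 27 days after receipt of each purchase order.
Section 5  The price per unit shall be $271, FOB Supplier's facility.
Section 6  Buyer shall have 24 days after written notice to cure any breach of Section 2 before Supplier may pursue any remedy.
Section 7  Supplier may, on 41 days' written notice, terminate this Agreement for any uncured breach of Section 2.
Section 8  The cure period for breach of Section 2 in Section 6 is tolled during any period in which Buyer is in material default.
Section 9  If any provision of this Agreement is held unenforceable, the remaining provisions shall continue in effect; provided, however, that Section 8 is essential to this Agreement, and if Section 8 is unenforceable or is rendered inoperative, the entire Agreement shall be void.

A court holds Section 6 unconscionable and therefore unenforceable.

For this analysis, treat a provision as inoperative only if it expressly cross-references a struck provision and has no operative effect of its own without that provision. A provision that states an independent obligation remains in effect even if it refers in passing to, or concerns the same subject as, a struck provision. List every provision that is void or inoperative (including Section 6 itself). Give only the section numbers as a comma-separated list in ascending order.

Section 6 is struck. The whole of Section 8 is the tolling of the cure period for breach of Section 2, defined by reference to Section 6, so Section 8 cannot stand once Section 6 is removed. Section 9 makes Section 8 an essential term, and Section 8 has been rendered inoperative by the cascade; under Section 9, the entire Agreement is therefore void. No provision of the Agreement survives.

1, 2, 3, 4, 5, 6, 7, 8, 9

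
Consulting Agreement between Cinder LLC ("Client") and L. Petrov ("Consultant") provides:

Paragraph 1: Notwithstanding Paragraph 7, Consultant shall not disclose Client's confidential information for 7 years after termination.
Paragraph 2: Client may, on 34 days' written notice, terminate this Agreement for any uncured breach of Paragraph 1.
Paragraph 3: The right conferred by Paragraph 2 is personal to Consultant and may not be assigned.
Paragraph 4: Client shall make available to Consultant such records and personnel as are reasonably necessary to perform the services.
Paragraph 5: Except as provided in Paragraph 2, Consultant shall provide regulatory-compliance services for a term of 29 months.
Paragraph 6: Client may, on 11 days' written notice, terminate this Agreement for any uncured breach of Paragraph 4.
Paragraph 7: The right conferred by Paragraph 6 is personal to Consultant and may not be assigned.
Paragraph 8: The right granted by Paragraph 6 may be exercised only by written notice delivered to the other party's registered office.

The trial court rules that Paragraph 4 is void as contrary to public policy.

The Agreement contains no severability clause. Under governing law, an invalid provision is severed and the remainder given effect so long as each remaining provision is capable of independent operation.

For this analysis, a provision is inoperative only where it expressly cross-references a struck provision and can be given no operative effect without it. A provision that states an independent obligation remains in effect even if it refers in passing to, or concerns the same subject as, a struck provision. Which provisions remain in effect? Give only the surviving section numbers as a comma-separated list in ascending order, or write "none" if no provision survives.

Paragraph 4 is struck. Paragraph 6 merely fixes the termination right for breach of Paragraph 4; with Paragraph 4 gone it has nothing to operate on and falls away. The only function of Paragraph 7 is the non-assignment of Paragraph 6, so it cannot stand once Paragraph 6 is removed. Paragraph 8 merely fixes the notice requirement for Paragraph 6; with Paragraph 6 gone it has nothing to operate on and falls away. Paragraph 1 mentions Paragraph 7 but its own obligation stands independently of Paragraph 7, so Paragraph 1 is not affected. With no severability clause, the stated default rule severs what cannot stand and enforces each remaining provision that can operate on its own. Paragraph 1, Paragraph 2, Paragraph 3, and Paragraph 5 remain in effect.

1, 2, 3, 5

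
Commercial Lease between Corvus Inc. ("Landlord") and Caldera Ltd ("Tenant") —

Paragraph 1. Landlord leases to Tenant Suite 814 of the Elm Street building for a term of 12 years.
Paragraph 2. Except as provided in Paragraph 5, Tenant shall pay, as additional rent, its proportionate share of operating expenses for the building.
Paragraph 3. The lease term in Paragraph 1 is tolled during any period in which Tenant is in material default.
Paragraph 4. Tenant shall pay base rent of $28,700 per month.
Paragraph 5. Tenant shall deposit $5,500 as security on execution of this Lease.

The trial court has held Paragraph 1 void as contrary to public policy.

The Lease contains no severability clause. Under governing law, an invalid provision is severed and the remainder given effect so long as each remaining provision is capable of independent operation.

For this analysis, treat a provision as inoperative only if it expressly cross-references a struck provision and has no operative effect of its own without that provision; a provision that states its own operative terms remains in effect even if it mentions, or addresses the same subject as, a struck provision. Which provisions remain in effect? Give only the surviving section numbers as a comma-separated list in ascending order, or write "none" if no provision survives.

2, 4, 5

Paragraph 1 is struck. The whole of Paragraph 3 is the tolling of the lease term, defined by reference to Paragraph 1, so Paragraph 3 cannot stand once Paragraph 1 is removed. With no severability clause, the stated default rule severs what cannot stand and enforces each remaining provision that can operate on its own. The provisions still in force are Paragraph 2, Paragraph 4, and Paragraph 5.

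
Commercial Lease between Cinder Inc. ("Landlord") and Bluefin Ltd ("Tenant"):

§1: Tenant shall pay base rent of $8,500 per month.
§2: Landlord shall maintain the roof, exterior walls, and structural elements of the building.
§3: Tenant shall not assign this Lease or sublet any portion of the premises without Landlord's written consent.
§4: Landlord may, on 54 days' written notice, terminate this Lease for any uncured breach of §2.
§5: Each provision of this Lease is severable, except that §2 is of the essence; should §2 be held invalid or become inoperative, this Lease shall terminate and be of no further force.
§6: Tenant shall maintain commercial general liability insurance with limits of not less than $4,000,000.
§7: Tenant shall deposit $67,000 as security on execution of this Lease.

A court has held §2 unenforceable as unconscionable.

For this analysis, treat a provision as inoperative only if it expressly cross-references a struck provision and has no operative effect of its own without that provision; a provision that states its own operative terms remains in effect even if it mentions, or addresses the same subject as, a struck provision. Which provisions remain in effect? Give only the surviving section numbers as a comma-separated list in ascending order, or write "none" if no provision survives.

none

§2 is struck. §4 operates only by reference to §2, so it falls with §2. §5 makes §2 an essential term, and §2 is the provision held invalid; under §5, the entire Lease is therefore void. No provision of the Lease survives.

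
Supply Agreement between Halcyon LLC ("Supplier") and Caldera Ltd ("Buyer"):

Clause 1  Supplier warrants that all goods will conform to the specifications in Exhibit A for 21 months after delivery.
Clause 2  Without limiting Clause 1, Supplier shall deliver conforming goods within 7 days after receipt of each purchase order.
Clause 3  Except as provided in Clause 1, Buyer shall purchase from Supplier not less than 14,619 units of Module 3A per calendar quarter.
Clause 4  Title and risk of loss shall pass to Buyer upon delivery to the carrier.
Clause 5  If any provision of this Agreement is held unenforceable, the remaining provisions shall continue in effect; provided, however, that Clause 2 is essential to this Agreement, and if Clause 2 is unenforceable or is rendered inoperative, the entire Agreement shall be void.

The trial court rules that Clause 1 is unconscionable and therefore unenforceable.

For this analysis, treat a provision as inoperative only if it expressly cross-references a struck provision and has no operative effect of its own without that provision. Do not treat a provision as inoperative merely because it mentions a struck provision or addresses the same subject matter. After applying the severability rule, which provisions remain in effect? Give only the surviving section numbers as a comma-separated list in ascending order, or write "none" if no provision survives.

2, 3, 4, 5

Clause 1 is struck. Although Clause 3 refers to Clause 1, its operative terms do not depend on Clause 1, so it remains in effect. Clause 2 mentions Clause 1 but its own obligation stands independently of Clause 1, so Clause 2 is not affected. No other provision's operative terms depend on Clause 1. Clause 5 makes Clause 2 an essential term, but Clause 2 is unaffected, so the severability proviso in Clause 5 preserves the remaining provisions. Clause 2, Clause 3, Clause 4, and Clause 5 remain in effect.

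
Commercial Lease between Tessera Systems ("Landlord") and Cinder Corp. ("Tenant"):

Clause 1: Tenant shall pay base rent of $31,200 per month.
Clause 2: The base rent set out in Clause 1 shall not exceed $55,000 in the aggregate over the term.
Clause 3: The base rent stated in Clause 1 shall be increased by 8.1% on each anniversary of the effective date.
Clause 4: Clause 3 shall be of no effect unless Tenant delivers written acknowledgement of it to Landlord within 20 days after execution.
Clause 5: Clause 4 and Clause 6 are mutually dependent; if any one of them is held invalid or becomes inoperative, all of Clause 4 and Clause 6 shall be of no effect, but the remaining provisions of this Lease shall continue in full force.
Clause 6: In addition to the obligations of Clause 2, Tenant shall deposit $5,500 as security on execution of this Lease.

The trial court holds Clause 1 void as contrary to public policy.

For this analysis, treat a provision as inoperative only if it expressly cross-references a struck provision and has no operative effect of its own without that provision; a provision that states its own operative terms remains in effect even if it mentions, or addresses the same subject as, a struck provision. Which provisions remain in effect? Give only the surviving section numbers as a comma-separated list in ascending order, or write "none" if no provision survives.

Clause 1 is struck. Clause 2 does nothing except set the aggregate cap on the base rent by reference to Clause 1; with Clause 1 gone it has no independent effect and is inoperative. The whole of Clause 3 is the escalation of the base rent, defined by reference to Clause 1, so Clause 3 cannot stand once Clause 1 is removed. Clause 4 operates only by reference to Clause 3, so it falls with Clause 3. Clause 5 declares Clause 4 and Clause 6 mutually dependent; since one of them has fallen, all of them are of no effect. That brings down Clause 6 as well. The remainder continues in force under Clause 5. Only Clause 5 remains in effect.

5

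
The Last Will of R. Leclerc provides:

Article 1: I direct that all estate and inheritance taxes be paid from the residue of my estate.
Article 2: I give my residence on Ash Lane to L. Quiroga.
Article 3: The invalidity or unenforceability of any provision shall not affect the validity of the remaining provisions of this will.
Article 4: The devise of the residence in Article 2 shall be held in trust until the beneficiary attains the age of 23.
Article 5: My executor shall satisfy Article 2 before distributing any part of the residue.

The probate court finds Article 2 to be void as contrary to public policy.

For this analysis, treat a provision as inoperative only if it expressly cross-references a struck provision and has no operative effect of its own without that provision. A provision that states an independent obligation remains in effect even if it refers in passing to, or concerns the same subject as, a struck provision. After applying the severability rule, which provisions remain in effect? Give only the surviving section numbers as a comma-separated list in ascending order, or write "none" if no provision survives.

1, 3

Article 2 is struck. Article 4 merely fixes the trust for Article 2; with Article 2 gone it has nothing to operate on and falls away. The only function of Article 5 is the priority direction for Article 2, so it cannot stand once Article 2 is removed. Under the severability clause in Article 3, the remaining provisions continue in force. The provisions still in force are Article 1 and Article 3.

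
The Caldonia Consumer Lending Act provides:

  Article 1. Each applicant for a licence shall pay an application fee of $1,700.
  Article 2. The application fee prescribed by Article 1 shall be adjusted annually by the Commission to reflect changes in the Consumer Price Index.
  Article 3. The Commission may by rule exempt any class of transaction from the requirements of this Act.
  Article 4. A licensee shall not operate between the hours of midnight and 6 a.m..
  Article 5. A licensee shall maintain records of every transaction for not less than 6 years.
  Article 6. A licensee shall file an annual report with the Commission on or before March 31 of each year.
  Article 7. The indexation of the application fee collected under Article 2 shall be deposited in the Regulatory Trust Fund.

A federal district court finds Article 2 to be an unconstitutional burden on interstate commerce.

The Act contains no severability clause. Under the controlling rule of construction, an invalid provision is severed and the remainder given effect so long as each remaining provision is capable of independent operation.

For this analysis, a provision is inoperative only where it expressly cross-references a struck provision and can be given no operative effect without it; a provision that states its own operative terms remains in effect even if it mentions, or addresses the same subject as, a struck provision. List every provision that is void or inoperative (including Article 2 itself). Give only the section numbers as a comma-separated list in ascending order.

2, 7

Article 2 is struck. The whole of Article 7 is the disposition of the indexation of the application fee, defined by reference to Article 2, so Article 7 cannot stand once Article 2 is removed. Under the stated default rule, only provisions that cannot operate independently fall away; the rest are enforced. The provisions still in force are Article 1, Article 3, Article 4, Article 5, and Article 6.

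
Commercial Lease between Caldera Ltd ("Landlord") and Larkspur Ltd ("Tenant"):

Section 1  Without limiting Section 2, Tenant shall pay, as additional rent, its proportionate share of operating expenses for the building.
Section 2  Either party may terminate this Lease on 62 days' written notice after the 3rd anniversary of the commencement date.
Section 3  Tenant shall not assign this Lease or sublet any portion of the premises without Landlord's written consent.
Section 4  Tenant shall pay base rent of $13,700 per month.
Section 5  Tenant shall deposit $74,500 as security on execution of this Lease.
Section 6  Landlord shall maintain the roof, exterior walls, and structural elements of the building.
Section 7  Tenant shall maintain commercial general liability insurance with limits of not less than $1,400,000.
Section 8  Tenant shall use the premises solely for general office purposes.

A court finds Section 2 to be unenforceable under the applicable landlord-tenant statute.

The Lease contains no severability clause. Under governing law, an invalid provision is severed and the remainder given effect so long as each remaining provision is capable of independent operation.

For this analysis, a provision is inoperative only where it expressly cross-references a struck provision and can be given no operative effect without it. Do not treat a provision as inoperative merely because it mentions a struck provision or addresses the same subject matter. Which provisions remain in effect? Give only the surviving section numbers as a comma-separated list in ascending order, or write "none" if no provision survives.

1, 3, 4, 5, 6, 7, 8

Section 2 is struck. Section 1 mentions Section 2 but its own obligation stands independently of Section 2, so Section 1 is not affected. Nothing else in the Lease is defined by reference to Section 2. Under the stated default rule, only provisions that cannot operate independently fall away; the rest are enforced. Section 1, Section 3, Section 4, Section 5, Section 6, Section 7, and Section 8 remain in effect.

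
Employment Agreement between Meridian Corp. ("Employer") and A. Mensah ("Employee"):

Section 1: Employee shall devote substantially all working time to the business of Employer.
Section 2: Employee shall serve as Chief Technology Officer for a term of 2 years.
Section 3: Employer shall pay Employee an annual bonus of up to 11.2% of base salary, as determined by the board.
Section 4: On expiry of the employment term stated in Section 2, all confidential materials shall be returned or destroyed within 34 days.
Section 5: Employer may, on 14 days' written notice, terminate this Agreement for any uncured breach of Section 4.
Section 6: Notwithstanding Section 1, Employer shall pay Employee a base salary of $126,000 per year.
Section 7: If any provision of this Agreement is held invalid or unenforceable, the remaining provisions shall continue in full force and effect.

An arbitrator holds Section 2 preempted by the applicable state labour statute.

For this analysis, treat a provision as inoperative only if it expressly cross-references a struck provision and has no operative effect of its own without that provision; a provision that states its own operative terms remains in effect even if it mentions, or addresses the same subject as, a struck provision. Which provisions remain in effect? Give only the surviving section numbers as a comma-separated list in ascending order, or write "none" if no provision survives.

1, 3, 6, 7

Section 2 is struck. The only function of Section 4 is the return obligation tied to Section 2, so it cannot stand once Section 2 is removed. Section 5 has no operative effect of its own apart from Section 4 and is therefore inoperative. Under the severability clause in Section 7, the remaining provisions continue in force. The provisions still in force are Section 1, Section 3, Section 6, and Section 7.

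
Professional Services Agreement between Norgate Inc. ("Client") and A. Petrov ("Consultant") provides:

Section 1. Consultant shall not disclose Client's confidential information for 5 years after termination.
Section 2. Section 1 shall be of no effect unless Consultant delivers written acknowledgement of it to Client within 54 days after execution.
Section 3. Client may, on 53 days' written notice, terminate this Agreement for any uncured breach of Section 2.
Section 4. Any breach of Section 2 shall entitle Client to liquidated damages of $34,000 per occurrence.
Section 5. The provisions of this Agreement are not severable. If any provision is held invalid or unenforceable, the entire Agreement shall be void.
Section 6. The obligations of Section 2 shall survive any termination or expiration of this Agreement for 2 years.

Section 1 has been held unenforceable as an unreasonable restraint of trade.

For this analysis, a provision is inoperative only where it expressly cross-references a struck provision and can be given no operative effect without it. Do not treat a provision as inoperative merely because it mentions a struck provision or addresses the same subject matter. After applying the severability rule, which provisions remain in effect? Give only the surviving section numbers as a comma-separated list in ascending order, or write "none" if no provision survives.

none

Section 1 is struck. The only function of Section 2 is the acknowledgement condition for Section 1, so it cannot stand once Section 1 is removed. Section 3 operates only by reference to Section 2, so it falls with Section 2. Section 4 has no operative effect of its own apart from Section 2 and is therefore inoperative. Section 6 operates only by reference to Section 2, so it falls with Section 2. Section 5 provides that the Agreement is not severable, so the invalidity of any one provision voids the entire Agreement. No provision of the Agreement survives.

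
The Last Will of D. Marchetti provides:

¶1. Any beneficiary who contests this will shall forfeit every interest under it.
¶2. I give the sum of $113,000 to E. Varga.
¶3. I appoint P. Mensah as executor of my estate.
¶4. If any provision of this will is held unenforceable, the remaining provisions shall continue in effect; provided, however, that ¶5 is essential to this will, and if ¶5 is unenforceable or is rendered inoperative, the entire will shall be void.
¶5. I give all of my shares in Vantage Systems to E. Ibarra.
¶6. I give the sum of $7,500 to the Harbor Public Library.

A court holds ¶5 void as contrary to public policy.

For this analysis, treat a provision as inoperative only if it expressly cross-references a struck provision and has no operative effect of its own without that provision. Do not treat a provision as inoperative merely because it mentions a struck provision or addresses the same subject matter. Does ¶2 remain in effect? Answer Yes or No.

No

¶5 is struck. Nothing else in the will is defined by reference to ¶5. ¶4 makes ¶5 an essential term, and ¶5 is the provision held invalid; under ¶4, the entire will is therefore void. No provision of the will survives. ¶2 is among the inoperative provisions, so the answer is no.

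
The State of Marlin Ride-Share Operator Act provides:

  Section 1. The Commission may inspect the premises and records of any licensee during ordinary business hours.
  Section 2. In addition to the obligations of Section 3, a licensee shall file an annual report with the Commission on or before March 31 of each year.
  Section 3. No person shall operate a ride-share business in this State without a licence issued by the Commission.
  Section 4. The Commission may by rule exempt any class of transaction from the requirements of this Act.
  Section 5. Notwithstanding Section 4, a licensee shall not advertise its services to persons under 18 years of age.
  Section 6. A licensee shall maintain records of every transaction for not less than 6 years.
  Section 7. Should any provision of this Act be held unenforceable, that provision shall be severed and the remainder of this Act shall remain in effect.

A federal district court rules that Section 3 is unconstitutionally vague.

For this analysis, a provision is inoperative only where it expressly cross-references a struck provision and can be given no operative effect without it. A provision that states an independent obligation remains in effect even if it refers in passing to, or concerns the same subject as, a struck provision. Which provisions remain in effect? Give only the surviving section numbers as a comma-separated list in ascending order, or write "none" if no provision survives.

Section 3 is struck. Section 2 mentions Section 3 but its own obligation stands independently of Section 3, so Section 2 is not affected. No other provision's operative terms depend on Section 3. Under the severability clause in Section 7, the remaining provisions continue in force. The provisions still in force are Section 1, Section 2, Section 4, Section 5, Section 6, and Section 7.

1, 2, 4, 5, 6, 7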